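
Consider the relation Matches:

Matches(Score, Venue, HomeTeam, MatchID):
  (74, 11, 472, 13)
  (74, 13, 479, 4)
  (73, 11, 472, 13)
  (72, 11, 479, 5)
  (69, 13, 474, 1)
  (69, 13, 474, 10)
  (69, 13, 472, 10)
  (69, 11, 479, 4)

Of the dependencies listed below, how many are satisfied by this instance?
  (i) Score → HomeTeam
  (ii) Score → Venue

(i) Score → HomeTeam: Score=74: 2 rows → HomeTeam takes values {472, 479} — violation; Score=69: 4 rows → HomeTeam takes values {474, 472, 479} — violation — fails.
(ii) Score → Venue: Score=74: 2 rows → Venue takes values {11, 13} — violation; Score=69: 4 rows → Venue takes values {13, 11} — violation — fails.
None of the 2 dependencies hold.

0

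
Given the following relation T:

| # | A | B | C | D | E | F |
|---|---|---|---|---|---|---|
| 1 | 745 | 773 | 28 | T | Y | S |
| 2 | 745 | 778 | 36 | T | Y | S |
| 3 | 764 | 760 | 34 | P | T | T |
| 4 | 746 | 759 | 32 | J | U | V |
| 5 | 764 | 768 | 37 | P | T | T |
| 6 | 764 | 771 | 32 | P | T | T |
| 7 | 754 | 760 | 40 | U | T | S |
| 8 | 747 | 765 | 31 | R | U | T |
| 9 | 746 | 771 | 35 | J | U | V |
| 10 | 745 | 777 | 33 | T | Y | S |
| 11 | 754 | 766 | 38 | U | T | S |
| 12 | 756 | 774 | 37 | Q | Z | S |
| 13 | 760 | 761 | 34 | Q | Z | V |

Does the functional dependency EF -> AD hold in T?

(E=Y, F=S): rows 1, 2, 10 → {A,D} = (745, T), (745, T), (745, T) ✓
(E=T, F=T): rows 3, 5, 6 → {A,D} = (764, P), (764, P), (764, P) ✓
(E=U, F=V): rows 4, 9 → {A,D} = (746, J), (746, J) ✓
(E=T, F=S): rows 7, 11 → {A,D} = (754, U), (754, U) ✓
(E=U, F=T): row 8 → {A,D} = (747, R) ✓
(E=Z, F=S): row 12 → {A,D} = (756, Q) ✓
(E=Z, F=V): row 13 → {A,D} = (760, Q) ✓
Every EF value is associated with a single AD value, so EF -> AD holds.

Yes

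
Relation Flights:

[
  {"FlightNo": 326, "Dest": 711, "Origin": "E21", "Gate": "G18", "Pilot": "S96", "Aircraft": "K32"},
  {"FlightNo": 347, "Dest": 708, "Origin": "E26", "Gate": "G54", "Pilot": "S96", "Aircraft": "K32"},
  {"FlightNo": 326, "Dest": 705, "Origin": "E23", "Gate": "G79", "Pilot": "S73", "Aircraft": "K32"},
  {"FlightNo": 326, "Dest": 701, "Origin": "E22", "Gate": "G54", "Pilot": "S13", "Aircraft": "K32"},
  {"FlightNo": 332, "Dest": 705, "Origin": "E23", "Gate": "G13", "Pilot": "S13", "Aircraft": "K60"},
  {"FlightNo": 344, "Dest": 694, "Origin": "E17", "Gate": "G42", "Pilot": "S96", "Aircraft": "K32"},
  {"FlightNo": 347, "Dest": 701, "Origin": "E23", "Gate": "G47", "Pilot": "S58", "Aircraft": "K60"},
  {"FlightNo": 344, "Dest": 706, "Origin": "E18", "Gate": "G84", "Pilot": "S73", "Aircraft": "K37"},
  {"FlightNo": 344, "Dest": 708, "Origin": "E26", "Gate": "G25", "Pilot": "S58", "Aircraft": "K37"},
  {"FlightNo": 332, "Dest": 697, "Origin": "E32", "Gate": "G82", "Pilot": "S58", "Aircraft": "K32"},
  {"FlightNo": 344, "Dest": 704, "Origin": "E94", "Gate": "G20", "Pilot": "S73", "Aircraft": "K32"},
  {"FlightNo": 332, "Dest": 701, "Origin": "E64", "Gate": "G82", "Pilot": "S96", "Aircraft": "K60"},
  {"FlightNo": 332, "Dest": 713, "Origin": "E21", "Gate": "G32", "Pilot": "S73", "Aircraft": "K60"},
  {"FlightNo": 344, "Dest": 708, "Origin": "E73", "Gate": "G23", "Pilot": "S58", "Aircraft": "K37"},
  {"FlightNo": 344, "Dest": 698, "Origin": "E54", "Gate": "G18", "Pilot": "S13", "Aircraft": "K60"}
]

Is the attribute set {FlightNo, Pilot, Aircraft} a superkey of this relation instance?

Two distinct rows share (FlightNo=344, Pilot=S58, Aircraft=K37), so {FlightNo, Pilot, Aircraft} does not determine every attribute — not a superkey.

No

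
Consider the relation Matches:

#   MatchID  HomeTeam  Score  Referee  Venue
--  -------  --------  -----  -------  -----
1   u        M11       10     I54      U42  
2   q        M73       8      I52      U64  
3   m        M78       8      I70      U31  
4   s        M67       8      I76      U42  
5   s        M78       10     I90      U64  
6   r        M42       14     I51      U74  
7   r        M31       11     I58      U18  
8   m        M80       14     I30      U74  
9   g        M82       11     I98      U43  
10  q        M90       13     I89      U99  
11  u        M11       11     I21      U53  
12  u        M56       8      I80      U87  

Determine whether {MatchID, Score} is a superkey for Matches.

Yes

All 12 rows have distinct {MatchID, Score} values, so {MatchID, Score} → (all attributes) holds and {MatchID, Score} is a superkey.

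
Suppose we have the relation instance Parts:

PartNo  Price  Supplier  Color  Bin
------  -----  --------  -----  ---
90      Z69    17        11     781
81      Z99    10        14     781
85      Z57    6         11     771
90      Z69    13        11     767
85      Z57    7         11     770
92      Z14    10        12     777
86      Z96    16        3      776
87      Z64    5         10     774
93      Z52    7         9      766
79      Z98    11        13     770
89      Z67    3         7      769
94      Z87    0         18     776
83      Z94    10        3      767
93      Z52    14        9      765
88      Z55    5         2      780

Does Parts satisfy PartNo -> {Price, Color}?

Yes

PartNo=90: 2 rows → {Price,Color} = (Z69, 11), (Z69, 11) ✓
PartNo=81: 1 row → {Price,Color} = (Z99, 14) ✓
PartNo=85: 2 rows → {Price,Color} = (Z57, 11), (Z57, 11) ✓
PartNo=92: 1 row → {Price,Color} = (Z14, 12) ✓
PartNo=86: 1 row → {Price,Color} = (Z96, 3) ✓
PartNo=87: 1 row → {Price,Color} = (Z64, 10) ✓
PartNo=93: 2 rows → {Price,Color} = (Z52, 9), (Z52, 9) ✓
PartNo=79: 1 row → {Price,Color} = (Z98, 13) ✓
PartNo=89: 1 row → {Price,Color} = (Z67, 7) ✓
PartNo=94: 1 row → {Price,Color} = (Z87, 18) ✓
PartNo=83: 1 row → {Price,Color} = (Z94, 3) ✓
PartNo=88: 1 row → {Price,Color} = (Z55, 2) ✓
Every PartNo value is associated with a single {Price, Color} value, so PartNo -> {Price, Color} holds.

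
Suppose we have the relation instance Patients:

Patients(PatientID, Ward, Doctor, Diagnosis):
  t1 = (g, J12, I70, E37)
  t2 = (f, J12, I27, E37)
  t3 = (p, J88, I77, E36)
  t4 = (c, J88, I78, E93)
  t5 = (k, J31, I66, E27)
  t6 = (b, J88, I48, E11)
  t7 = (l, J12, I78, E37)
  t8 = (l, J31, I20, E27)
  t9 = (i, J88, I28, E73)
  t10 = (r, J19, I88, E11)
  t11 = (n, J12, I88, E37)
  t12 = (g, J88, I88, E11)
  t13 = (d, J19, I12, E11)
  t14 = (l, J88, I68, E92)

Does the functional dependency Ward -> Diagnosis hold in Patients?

Ward=J12: rows 1, 2, 7, 11 → Diagnosis = E37, E37, E37, E37 ✓
Ward=J88: rows 3, 4, 6, 9, 12, 14 → Diagnosis takes values {E36, E93, E11, E73, E92} — violation
Ward=J31: rows 5, 8 → Diagnosis = E27, E27 ✓
Ward=J19: rows 10, 13 → Diagnosis = E11, E11 ✓
Two rows agree on Ward but differ on Diagnosis, so Ward -> Diagnosis does not hold.

No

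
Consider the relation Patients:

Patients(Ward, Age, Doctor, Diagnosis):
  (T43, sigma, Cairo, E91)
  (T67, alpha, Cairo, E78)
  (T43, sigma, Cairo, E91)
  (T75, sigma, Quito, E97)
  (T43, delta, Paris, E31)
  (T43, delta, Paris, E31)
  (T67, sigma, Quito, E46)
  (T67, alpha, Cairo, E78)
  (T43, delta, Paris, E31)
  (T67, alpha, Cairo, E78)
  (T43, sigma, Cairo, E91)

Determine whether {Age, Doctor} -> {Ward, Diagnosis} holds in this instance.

(Age=sigma, Doctor=Cairo): 3 rows → {Ward,Diagnosis} = (T43, E91), (T43, E91), (T43, E91) ✓
(Age=alpha, Doctor=Cairo): 3 rows → {Ward,Diagnosis} = (T67, E78), (T67, E78), (T67, E78) ✓
(Age=sigma, Doctor=Quito): 2 rows → {Ward,Diagnosis} takes values {(T75, E97), (T67, E46)} — violation
(Age=delta, Doctor=Paris): 3 rows → {Ward,Diagnosis} = (T43, E31), (T43, E31), (T43, E31) ✓
Two rows agree on {Age, Doctor} but differ on {Ward, Diagnosis}, so {Age, Doctor} -> {Ward, Diagnosis} does not hold.

No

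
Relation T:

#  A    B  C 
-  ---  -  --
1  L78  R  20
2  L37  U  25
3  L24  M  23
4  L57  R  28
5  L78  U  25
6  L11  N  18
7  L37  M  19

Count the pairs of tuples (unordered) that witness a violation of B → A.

B=R: violating pairs (1,4) — 1 pair.
B=U: violating pairs (2,5) — 1 pair.
B=M: violating pairs (3,7) — 1 pair.

3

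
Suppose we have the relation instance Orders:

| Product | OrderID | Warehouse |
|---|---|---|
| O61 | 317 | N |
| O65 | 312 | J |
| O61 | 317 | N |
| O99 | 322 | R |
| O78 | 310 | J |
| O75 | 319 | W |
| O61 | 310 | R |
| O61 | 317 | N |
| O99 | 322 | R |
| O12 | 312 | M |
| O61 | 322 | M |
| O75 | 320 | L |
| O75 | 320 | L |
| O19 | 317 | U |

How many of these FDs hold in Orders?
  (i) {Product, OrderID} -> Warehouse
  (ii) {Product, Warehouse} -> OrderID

(i) {Product, OrderID} -> Warehouse: every LHS value maps to a single RHS value — holds.
(ii) {Product, Warehouse} -> OrderID: every LHS value maps to a single RHS value — holds.
2 of the 2 dependencies hold.

2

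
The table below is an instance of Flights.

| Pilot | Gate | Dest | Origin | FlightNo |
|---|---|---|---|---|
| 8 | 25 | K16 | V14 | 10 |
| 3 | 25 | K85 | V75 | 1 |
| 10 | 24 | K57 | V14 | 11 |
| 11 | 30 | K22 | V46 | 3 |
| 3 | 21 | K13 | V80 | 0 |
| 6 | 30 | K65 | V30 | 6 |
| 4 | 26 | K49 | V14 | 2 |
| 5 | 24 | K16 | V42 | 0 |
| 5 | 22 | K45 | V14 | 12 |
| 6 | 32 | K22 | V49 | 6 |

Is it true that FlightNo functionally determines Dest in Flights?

No

FlightNo=10: 1 row → Dest = K16 ✓
FlightNo=1: 1 row → Dest = K85 ✓
FlightNo=11: 1 row → Dest = K57 ✓
FlightNo=3: 1 row → Dest = K22 ✓
FlightNo=0: 2 rows → Dest takes values {K13, K16} — violation
FlightNo=6: 2 rows → Dest takes values {K65, K22} — violation
FlightNo=2: 1 row → Dest = K49 ✓
FlightNo=12: 1 row → Dest = K45 ✓
Two rows agree on FlightNo but differ on Dest, so FlightNo -> Dest does not hold.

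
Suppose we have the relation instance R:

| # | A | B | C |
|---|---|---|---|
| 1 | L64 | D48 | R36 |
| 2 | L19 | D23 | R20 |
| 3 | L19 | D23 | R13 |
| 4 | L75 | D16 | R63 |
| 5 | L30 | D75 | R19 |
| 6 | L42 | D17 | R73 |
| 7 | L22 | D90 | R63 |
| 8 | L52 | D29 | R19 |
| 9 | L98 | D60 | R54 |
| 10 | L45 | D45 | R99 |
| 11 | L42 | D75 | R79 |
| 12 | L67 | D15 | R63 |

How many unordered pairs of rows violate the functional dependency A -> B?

1

A=L19: all 2 rows agree on B — 0 pairs.
A=L42: violating pairs (6,11) — 1 pair.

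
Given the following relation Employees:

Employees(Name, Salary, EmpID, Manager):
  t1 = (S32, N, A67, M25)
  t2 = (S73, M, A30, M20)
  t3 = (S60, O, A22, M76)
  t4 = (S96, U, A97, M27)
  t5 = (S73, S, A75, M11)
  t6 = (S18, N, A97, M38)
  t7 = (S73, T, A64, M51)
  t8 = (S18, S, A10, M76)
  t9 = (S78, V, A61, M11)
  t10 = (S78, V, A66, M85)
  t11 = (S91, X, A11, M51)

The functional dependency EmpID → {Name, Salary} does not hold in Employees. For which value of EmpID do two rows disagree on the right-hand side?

EmpID=A67: row 1 → {Name,Salary} = (S32, N) ✓
EmpID=A30: row 2 → {Name,Salary} = (S73, M) ✓
EmpID=A22: row 3 → {Name,Salary} = (S60, O) ✓
EmpID=A97: rows 4, 6 → {Name,Salary} takes values {(S96, U), (S18, N)} — violation
EmpID=A75: row 5 → {Name,Salary} = (S73, S) ✓
EmpID=A64: row 7 → {Name,Salary} = (S73, T) ✓
EmpID=A10: row 8 → {Name,Salary} = (S18, S) ✓
EmpID=A61: row 9 → {Name,Salary} = (S78, V) ✓
EmpID=A66: row 10 → {Name,Salary} = (S78, V) ✓
EmpID=A11: row 11 → {Name,Salary} = (S91, X) ✓
The only EmpID value with inconsistent RHS is EmpID=A97.

A97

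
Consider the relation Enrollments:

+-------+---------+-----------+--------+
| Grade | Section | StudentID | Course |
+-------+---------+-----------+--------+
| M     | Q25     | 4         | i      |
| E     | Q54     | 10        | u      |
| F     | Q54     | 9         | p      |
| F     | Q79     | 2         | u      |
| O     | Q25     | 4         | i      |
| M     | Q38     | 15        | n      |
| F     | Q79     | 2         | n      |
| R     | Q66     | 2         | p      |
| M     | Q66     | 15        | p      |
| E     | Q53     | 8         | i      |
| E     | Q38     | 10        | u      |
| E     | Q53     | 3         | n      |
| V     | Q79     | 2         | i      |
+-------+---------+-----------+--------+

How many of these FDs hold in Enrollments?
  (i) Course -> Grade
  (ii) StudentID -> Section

0

(i) Course -> Grade: Course=i: 4 rows → Grade takes values {M, O, E, V} — violation; Course=u: 3 rows → Grade takes values {E, F} — violation; Course=p: 3 rows → Grade takes values {F, R, M} — violation; Course=n: 3 rows → Grade takes values {M, F, E} — violation — fails.
(ii) StudentID -> Section: StudentID=10: 2 rows → Section takes values {Q54, Q38} — violation; StudentID=2: 4 rows → Section takes values {Q79, Q66} — violation; StudentID=15: 2 rows → Section takes values {Q38, Q66} — violation — fails.
None of the 2 dependencies hold.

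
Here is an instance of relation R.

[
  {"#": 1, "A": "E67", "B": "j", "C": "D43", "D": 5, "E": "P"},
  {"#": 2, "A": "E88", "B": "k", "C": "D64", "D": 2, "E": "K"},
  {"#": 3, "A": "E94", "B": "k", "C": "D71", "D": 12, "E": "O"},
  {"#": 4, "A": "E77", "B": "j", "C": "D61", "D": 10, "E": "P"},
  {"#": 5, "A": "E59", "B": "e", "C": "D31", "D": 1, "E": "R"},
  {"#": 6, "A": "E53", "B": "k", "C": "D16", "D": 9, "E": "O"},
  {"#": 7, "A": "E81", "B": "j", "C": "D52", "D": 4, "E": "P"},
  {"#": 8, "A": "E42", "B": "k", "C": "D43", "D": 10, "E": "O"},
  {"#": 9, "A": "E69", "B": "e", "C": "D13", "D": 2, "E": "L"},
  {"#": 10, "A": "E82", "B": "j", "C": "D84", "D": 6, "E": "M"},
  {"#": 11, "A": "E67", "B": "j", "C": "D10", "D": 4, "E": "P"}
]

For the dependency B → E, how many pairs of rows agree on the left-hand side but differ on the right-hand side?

B=j: violating pairs (1,10), (4,10), (7,10), (10,11) — 4 pairs.
B=k: violating pairs (2,3), (2,6), (2,8) — 3 pairs.
B=e: violating pairs (5,9) — 1 pair.

8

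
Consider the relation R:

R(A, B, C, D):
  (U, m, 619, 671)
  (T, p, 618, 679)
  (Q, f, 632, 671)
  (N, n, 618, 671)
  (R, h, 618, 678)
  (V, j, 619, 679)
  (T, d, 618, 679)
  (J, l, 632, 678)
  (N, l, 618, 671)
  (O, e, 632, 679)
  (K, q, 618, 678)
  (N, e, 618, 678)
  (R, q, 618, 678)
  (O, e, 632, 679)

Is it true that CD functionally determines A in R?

No

(C=619, D=671): 1 row → A = U ✓
(C=618, D=679): 2 rows → A = T, T ✓
(C=632, D=671): 1 row → A = Q ✓
(C=618, D=671): 2 rows → A = N, N ✓
(C=618, D=678): 4 rows → A takes values {R, K, N} — violation
(C=619, D=679): 1 row → A = V ✓
(C=632, D=678): 1 row → A = J ✓
(C=632, D=679): 2 rows → A = O, O ✓
Two rows agree on CD but differ on A, so CD -> A does not hold.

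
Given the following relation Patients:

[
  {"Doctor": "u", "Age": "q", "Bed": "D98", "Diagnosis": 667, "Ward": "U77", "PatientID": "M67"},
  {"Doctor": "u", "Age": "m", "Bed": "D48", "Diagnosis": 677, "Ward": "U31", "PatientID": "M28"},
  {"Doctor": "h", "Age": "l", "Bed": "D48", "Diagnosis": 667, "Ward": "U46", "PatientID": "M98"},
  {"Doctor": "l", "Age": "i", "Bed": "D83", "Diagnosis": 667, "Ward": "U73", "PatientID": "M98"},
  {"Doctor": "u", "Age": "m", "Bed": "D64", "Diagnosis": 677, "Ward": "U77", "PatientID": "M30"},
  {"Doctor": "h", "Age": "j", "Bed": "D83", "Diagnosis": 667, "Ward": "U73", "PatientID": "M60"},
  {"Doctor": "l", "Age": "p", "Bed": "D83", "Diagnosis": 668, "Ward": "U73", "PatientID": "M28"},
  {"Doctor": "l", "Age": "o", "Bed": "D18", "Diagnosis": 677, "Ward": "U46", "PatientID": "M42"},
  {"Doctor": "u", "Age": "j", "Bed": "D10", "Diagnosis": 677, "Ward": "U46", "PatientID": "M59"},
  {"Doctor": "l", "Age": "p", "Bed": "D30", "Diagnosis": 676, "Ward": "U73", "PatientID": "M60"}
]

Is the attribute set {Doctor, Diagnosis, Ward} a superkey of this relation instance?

Yes

All 10 rows have distinct {Doctor, Diagnosis, Ward} values, so {Doctor, Diagnosis, Ward} → (all attributes) holds and {Doctor, Diagnosis, Ward} is a superkey.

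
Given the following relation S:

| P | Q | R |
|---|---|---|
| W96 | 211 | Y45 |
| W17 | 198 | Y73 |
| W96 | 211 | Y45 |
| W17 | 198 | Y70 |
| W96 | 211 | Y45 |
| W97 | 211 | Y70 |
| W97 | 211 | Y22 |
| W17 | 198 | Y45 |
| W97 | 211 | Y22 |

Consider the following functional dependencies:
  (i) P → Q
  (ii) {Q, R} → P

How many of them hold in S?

(i) P → Q: every LHS value maps to a single RHS value — holds.
(ii) {Q, R} → P: every LHS value maps to a single RHS value — holds.
2 of the 2 dependencies hold.

2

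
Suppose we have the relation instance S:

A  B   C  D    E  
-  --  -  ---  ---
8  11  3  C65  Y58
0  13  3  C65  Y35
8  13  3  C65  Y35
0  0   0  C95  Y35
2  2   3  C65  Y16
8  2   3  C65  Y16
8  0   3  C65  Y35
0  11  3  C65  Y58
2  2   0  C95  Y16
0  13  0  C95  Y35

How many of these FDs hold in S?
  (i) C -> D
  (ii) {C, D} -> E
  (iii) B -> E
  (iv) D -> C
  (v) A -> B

3

(i) C -> D: every LHS value maps to a single RHS value — holds.
(ii) {C, D} -> E: (C=3, D=C65): 7 rows → E takes values {Y58, Y35, Y16} — violation; (C=0, D=C95): 3 rows → E takes values {Y35, Y16} — violation — fails.
(iii) B -> E: every LHS value maps to a single RHS value — holds.
(iv) D -> C: every LHS value maps to a single RHS value — holds.
(v) A -> B: A=8: 4 rows → B takes values {11, 13, 2, 0} — violation; A=0: 4 rows → B takes values {13, 0, 11} — violation — fails.
3 of the 5 dependencies hold.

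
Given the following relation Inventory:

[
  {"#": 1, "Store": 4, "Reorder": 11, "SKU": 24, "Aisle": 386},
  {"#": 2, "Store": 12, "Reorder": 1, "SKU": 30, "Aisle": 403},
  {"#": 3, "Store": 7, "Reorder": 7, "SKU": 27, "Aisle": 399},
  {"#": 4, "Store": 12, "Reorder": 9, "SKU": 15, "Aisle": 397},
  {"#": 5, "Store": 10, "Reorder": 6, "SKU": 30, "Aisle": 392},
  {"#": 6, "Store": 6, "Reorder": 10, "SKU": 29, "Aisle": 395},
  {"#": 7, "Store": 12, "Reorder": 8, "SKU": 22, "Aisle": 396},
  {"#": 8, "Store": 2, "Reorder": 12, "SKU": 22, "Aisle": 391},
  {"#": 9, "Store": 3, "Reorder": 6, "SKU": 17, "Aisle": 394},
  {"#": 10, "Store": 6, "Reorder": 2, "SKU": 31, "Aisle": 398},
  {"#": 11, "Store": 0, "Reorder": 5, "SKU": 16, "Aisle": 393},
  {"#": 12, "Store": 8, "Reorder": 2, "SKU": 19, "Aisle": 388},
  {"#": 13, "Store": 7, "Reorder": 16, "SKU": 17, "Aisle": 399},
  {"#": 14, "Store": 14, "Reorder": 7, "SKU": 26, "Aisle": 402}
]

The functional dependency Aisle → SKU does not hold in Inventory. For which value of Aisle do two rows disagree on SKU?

Aisle=386: row 1 → SKU = 24 ✓
Aisle=403: row 2 → SKU = 30 ✓
Aisle=399: rows 3, 13 → SKU takes values {27, 17} — violation
Aisle=397: row 4 → SKU = 15 ✓
Aisle=392: row 5 → SKU = 30 ✓
Aisle=395: row 6 → SKU = 29 ✓
Aisle=396: row 7 → SKU = 22 ✓
Aisle=391: row 8 → SKU = 22 ✓
Aisle=394: row 9 → SKU = 17 ✓
Aisle=398: row 10 → SKU = 31 ✓
Aisle=393: row 11 → SKU = 16 ✓
Aisle=388: row 12 → SKU = 19 ✓
Aisle=402: row 14 → SKU = 26 ✓
The only Aisle value with inconsistent SKU is Aisle=399.

399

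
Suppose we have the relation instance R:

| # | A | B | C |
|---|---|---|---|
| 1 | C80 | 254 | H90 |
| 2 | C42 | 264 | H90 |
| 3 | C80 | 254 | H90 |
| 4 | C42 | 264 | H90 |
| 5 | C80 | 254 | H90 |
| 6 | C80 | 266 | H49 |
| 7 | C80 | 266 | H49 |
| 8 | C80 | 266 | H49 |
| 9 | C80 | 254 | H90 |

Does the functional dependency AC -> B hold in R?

Yes

(A=C80, C=H90): rows 1, 3, 5, 9 → B = 254, 254, 254, 254 ✓
(A=C42, C=H90): rows 2, 4 → B = 264, 264 ✓
(A=C80, C=H49): rows 6, 7, 8 → B = 266, 266, 266 ✓
Every AC value is associated with a single B value, so AC -> B holds.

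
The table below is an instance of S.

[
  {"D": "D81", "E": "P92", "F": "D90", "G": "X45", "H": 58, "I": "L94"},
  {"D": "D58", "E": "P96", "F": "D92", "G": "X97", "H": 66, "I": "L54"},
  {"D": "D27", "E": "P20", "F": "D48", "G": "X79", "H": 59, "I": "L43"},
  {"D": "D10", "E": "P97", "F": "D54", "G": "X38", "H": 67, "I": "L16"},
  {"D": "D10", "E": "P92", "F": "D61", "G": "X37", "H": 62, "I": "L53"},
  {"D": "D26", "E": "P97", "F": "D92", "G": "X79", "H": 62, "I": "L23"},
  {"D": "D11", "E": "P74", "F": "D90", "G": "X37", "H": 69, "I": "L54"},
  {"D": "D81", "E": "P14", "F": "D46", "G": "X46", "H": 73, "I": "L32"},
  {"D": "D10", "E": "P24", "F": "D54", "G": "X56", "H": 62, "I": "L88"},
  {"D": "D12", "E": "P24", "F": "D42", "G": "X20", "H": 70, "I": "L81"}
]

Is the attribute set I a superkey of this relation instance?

Two distinct rows share I=L54, so I does not determine every attribute — not a superkey.

No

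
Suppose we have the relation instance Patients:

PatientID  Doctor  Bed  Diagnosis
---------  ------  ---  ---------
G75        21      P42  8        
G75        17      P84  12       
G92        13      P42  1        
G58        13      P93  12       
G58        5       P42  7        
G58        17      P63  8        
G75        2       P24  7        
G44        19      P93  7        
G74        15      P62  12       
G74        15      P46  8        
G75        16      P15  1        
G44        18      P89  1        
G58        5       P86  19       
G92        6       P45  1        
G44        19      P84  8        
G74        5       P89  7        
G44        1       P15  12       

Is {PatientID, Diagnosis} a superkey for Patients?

Two distinct rows share (PatientID=G92, Diagnosis=1), so {PatientID, Diagnosis} does not determine every attribute — not a superkey.

No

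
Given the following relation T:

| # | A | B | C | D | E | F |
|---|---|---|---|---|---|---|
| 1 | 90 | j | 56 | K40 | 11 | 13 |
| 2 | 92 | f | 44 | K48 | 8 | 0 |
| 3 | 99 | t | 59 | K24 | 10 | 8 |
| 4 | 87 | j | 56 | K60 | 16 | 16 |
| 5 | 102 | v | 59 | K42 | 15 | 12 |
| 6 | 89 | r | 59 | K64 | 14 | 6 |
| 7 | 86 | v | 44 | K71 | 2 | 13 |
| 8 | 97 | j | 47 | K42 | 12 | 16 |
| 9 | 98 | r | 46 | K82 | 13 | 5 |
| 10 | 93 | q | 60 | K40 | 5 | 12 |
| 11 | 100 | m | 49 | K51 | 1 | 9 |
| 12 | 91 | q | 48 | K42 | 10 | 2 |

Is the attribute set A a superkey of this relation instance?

All 12 rows have distinct A values, so A → (all attributes) holds and A is a superkey.

Yes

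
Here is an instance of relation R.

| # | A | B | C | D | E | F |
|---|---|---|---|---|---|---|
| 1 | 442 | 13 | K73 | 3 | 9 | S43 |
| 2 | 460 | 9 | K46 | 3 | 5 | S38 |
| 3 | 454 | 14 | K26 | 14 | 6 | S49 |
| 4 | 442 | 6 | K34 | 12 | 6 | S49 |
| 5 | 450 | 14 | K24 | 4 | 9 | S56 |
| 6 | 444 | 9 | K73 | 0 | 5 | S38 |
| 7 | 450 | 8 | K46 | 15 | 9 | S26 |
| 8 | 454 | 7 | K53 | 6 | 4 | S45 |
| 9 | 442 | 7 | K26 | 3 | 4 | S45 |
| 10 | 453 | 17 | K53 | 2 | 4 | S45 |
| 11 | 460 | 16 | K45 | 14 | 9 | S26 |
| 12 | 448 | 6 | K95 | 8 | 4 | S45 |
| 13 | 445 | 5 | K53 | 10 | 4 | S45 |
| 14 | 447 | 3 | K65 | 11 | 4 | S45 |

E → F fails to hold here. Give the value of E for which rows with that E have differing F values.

9

E=9: rows 1, 5, 7, 11 → F takes values {S43, S56, S26} — violation
E=5: rows 2, 6 → F = S38, S38 ✓
E=6: rows 3, 4 → F = S49, S49 ✓
E=4: rows 8, 9, 10, 12, 13, 14 → F = S45, S45, S45, S45, S45, S45 ✓
The only E value with inconsistent F is E=9.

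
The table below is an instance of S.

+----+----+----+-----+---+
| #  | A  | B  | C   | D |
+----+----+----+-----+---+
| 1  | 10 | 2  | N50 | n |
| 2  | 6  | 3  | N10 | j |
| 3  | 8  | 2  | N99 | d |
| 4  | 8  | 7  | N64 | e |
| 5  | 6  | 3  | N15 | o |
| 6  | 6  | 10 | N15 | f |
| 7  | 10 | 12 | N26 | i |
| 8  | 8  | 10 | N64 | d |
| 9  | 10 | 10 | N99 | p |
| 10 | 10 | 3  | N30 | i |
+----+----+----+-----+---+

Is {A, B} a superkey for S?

Rows 2 and 5 have the same {A, B} value (A=6, B=3) but are distinct tuples, so {A, B} does not determine every attribute — not a superkey.

No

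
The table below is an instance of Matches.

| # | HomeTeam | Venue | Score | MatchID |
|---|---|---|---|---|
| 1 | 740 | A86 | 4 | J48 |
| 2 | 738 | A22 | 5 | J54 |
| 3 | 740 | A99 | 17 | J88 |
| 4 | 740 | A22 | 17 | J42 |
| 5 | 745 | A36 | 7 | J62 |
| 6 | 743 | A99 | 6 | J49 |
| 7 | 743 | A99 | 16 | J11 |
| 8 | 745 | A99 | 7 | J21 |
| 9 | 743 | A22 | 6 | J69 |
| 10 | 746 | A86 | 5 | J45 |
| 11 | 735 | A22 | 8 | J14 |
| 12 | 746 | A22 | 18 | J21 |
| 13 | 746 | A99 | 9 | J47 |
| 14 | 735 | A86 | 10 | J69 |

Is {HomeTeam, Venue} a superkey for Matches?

Rows 6 and 7 have the same {HomeTeam, Venue} value (HomeTeam=743, Venue=A99) but are distinct tuples, so {HomeTeam, Venue} does not determine every attribute — not a superkey.

No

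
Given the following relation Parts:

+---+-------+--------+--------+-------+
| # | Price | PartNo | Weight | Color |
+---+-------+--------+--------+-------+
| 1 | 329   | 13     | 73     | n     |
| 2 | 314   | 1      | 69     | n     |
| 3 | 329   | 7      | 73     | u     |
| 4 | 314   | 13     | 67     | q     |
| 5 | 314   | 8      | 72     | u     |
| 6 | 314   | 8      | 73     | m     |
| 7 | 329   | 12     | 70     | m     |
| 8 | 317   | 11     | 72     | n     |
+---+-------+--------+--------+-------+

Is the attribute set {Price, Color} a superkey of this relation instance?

Yes

All 8 rows have distinct {Price, Color} values, so {Price, Color} → (all attributes) holds and {Price, Color} is a superkey.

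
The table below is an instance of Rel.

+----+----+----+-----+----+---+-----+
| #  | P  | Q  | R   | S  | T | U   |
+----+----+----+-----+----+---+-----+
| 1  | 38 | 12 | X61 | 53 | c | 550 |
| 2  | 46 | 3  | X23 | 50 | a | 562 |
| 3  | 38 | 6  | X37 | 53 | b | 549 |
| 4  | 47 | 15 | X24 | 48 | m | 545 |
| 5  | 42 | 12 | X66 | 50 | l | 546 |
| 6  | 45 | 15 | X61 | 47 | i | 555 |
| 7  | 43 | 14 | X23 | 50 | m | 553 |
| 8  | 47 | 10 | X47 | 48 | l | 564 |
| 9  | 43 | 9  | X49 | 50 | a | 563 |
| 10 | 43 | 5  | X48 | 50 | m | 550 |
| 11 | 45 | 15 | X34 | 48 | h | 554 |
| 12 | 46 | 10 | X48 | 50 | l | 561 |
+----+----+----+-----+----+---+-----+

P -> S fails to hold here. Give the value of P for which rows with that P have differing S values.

45

P=38: rows 1, 3 → S = 53, 53 ✓
P=46: rows 2, 12 → S = 50, 50 ✓
P=47: rows 4, 8 → S = 48, 48 ✓
P=42: row 5 → S = 50 ✓
P=45: rows 6, 11 → S takes values {47, 48} — violation
P=43: rows 7, 9, 10 → S = 50, 50, 50 ✓
The only P value with inconsistent S is P=45.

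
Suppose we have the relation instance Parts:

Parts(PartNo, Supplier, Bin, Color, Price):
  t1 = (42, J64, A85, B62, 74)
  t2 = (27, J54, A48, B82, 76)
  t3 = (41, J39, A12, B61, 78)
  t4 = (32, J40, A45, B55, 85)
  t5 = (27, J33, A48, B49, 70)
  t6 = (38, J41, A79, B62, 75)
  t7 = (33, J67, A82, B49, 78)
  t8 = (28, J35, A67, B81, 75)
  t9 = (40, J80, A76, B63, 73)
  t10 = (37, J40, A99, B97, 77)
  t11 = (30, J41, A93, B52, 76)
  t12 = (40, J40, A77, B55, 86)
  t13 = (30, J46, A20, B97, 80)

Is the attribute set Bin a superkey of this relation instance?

No

Rows 2 and 5 have the same Bin value Bin=A48 but are distinct tuples, so Bin does not determine every attribute — not a superkey.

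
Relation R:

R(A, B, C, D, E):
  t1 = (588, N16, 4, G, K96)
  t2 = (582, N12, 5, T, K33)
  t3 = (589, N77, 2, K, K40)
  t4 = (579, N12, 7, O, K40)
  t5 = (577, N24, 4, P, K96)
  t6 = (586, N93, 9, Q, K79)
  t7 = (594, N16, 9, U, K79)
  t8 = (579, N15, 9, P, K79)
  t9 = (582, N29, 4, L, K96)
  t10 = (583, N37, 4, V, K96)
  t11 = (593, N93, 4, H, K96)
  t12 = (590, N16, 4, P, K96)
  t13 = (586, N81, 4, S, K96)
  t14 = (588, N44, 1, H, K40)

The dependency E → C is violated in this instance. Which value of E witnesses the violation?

E=K96: rows 1, 5, 9, 10, 11, 12, 13 → C = 4, 4, 4, 4, 4, 4, 4 ✓
E=K33: row 2 → C = 5 ✓
E=K40: rows 3, 4, 14 → C takes values {2, 7, 1} — violation
E=K79: rows 6, 7, 8 → C = 9, 9, 9 ✓
The only E value with inconsistent C is E=K40.

K40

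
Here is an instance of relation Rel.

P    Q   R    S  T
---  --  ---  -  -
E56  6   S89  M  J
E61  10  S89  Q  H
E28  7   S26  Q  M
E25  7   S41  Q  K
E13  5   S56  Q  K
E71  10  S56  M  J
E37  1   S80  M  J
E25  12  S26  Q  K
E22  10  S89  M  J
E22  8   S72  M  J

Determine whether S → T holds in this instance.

No

S=M: 5 rows → T = J, J, J, J, J ✓
S=Q: 5 rows → T takes values {H, M, K} — violation
Two rows agree on S but differ on T, so S → T does not hold.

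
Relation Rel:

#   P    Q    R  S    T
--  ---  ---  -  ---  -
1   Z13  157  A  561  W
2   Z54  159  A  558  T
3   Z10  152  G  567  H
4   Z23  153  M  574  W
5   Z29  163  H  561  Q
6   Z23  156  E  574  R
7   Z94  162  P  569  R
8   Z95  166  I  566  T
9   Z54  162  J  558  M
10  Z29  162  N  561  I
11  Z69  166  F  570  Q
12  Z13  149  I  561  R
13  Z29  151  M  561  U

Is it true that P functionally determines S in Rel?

Yes

P=Z13: rows 1, 12 → S = 561, 561 ✓
P=Z54: rows 2, 9 → S = 558, 558 ✓
P=Z10: row 3 → S = 567 ✓
P=Z23: rows 4, 6 → S = 574, 574 ✓
P=Z29: rows 5, 10, 13 → S = 561, 561, 561 ✓
P=Z94: row 7 → S = 569 ✓
P=Z95: row 8 → S = 566 ✓
P=Z69: row 11 → S = 570 ✓
Every P value is associated with a single S value, so P → S holds.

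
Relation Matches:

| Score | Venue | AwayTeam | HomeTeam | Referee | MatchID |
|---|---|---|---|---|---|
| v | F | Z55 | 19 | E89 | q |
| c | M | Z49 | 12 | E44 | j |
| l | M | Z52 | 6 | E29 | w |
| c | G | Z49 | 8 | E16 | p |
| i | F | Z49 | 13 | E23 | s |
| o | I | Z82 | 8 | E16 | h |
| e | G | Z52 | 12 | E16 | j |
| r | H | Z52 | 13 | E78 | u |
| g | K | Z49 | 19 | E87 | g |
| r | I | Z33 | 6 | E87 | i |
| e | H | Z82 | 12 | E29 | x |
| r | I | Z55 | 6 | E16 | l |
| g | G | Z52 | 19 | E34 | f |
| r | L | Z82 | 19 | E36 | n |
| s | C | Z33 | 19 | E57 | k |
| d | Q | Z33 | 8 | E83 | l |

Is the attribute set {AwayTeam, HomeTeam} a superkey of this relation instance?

Yes

All 16 rows have distinct {AwayTeam, HomeTeam} values, so {AwayTeam, HomeTeam} → (all attributes) holds and {AwayTeam, HomeTeam} is a superkey.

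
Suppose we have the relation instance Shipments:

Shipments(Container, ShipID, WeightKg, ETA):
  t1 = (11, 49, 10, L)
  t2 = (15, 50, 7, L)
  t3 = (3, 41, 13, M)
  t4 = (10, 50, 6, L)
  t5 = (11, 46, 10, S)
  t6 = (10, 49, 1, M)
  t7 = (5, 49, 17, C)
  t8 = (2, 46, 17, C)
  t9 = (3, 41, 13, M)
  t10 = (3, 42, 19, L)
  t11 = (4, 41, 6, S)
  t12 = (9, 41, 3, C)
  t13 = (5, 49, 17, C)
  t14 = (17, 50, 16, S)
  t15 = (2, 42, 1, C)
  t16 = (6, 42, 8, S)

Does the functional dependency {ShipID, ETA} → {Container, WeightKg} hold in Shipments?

(ShipID=49, ETA=L): row 1 → {Container,WeightKg} = (11, 10) ✓
(ShipID=50, ETA=L): rows 2, 4 → {Container,WeightKg} takes values {(15, 7), (10, 6)} — violation
(ShipID=41, ETA=M): rows 3, 9 → {Container,WeightKg} = (3, 13), (3, 13) ✓
(ShipID=46, ETA=S): row 5 → {Container,WeightKg} = (11, 10) ✓
(ShipID=49, ETA=M): row 6 → {Container,WeightKg} = (10, 1) ✓
(ShipID=49, ETA=C): rows 7, 13 → {Container,WeightKg} = (5, 17), (5, 17) ✓
(ShipID=46, ETA=C): row 8 → {Container,WeightKg} = (2, 17) ✓
(ShipID=42, ETA=L): row 10 → {Container,WeightKg} = (3, 19) ✓
(ShipID=41, ETA=S): row 11 → {Container,WeightKg} = (4, 6) ✓
(ShipID=41, ETA=C): row 12 → {Container,WeightKg} = (9, 3) ✓
(ShipID=50, ETA=S): row 14 → {Container,WeightKg} = (17, 16) ✓
(ShipID=42, ETA=C): row 15 → {Container,WeightKg} = (2, 1) ✓
(ShipID=42, ETA=S): row 16 → {Container,WeightKg} = (6, 8) ✓
Two rows agree on {ShipID, ETA} but differ on {Container, WeightKg}, so {ShipID, ETA} → {Container, WeightKg} does not hold.

No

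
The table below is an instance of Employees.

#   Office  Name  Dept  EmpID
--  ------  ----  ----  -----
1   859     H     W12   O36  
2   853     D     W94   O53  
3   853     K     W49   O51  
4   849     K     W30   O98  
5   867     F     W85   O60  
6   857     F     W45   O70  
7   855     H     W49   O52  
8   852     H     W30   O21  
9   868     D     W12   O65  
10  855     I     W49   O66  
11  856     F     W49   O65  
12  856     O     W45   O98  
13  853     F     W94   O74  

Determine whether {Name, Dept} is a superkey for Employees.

All 13 rows have distinct {Name, Dept} values, so {Name, Dept} → (all attributes) holds and {Name, Dept} is a superkey.

Yes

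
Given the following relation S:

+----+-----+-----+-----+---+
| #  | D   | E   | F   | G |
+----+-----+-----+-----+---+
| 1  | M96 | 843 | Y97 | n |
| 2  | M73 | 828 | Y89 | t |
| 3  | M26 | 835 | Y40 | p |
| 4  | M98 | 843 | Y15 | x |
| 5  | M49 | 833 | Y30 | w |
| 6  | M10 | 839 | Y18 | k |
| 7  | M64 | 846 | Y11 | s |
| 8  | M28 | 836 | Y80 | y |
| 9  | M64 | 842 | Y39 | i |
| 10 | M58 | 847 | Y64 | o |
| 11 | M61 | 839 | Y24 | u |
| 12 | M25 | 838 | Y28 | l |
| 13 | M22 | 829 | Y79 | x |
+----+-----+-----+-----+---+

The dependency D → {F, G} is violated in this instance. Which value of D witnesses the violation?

M64

D=M96: row 1 → {F,G} = (Y97, n) ✓
D=M73: row 2 → {F,G} = (Y89, t) ✓
D=M26: row 3 → {F,G} = (Y40, p) ✓
D=M98: row 4 → {F,G} = (Y15, x) ✓
D=M49: row 5 → {F,G} = (Y30, w) ✓
D=M10: row 6 → {F,G} = (Y18, k) ✓
D=M64: rows 7, 9 → {F,G} takes values {(Y11, s), (Y39, i)} — violation
D=M28: row 8 → {F,G} = (Y80, y) ✓
D=M58: row 10 → {F,G} = (Y64, o) ✓
D=M61: row 11 → {F,G} = (Y24, u) ✓
D=M25: row 12 → {F,G} = (Y28, l) ✓
D=M22: row 13 → {F,G} = (Y79, x) ✓
The only D value with inconsistent RHS is D=M64.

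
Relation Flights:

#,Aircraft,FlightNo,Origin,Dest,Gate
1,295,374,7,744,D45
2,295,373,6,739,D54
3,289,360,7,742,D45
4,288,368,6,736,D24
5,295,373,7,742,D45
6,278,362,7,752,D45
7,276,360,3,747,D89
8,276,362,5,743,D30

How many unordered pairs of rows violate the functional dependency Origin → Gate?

Origin=7: all 4 rows agree on Gate — 0 pairs.
Origin=6: violating pairs (2,4) — 1 pair.

1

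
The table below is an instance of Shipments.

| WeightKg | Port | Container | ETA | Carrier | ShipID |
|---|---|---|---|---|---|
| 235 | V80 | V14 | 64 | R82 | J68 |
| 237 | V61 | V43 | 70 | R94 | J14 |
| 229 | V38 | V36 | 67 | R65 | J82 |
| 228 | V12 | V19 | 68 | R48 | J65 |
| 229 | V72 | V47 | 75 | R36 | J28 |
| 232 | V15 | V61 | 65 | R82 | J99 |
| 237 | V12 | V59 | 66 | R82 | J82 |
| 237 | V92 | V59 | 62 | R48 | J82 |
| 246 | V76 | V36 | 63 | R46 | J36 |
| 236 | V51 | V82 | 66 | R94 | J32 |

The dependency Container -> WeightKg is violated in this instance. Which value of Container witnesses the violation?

V36

Container=V14: 1 row → WeightKg = 235 ✓
Container=V43: 1 row → WeightKg = 237 ✓
Container=V36: 2 rows → WeightKg takes values {229, 246} — violation
Container=V19: 1 row → WeightKg = 228 ✓
Container=V47: 1 row → WeightKg = 229 ✓
Container=V61: 1 row → WeightKg = 232 ✓
Container=V59: 2 rows → WeightKg = 237, 237 ✓
Container=V82: 1 row → WeightKg = 236 ✓
The only Container value with inconsistent WeightKg is Container=V36.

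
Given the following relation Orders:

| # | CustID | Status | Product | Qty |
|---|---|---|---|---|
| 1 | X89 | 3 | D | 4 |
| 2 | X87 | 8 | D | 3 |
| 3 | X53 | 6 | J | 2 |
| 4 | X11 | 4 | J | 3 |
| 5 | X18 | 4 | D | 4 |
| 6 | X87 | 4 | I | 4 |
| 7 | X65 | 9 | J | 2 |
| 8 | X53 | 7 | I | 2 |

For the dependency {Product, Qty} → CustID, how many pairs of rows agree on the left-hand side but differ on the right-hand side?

(Product=D, Qty=4): violating pairs (1,5) — 1 pair.
(Product=J, Qty=2): violating pairs (3,7) — 1 pair.

2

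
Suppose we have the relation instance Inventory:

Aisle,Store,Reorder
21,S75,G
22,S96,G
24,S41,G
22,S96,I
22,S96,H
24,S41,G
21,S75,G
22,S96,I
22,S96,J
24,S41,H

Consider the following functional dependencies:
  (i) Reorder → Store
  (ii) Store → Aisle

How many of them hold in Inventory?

(i) Reorder → Store: Reorder=G: 5 rows → Store takes values {S75, S96, S41} — violation; Reorder=H: 2 rows → Store takes values {S96, S41} — violation — fails.
(ii) Store → Aisle: every LHS value maps to a single RHS value — holds.
1 of the 2 dependencies holds.

1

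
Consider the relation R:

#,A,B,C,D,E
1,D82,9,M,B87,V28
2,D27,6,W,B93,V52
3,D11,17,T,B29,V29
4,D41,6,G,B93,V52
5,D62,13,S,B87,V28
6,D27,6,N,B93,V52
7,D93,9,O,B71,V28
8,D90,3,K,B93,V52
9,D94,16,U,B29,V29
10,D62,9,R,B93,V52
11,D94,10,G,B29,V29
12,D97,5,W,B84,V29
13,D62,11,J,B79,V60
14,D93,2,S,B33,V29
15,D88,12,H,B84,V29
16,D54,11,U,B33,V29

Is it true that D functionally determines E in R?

Yes

D=B87: rows 1, 5 → E = V28, V28 ✓
D=B93: rows 2, 4, 6, 8, 10 → E = V52, V52, V52, V52, V52 ✓
D=B29: rows 3, 9, 11 → E = V29, V29, V29 ✓
D=B71: row 7 → E = V28 ✓
D=B84: rows 12, 15 → E = V29, V29 ✓
D=B79: row 13 → E = V60 ✓
D=B33: rows 14, 16 → E = V29, V29 ✓
Every D value is associated with a single E value, so D -> E holds.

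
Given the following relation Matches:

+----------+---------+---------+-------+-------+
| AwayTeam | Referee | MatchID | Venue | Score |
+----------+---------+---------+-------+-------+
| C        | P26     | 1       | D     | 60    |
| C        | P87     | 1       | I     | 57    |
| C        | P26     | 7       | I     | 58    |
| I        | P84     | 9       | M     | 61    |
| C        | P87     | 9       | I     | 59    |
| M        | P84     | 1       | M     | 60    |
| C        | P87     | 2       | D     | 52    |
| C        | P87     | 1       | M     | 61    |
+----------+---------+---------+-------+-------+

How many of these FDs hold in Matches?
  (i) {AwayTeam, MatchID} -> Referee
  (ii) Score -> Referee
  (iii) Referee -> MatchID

(i) {AwayTeam, MatchID} -> Referee: (AwayTeam=C, MatchID=1): 3 rows → Referee takes values {P26, P87} — violation — fails.
(ii) Score -> Referee: Score=60: 2 rows → Referee takes values {P26, P84} — violation; Score=61: 2 rows → Referee takes values {P84, P87} — violation — fails.
(iii) Referee -> MatchID: Referee=P26: 2 rows → MatchID takes values {1, 7} — violation; Referee=P87: 4 rows → MatchID takes values {1, 9, 2} — violation; Referee=P84: 2 rows → MatchID takes values {9, 1} — violation — fails.
None of the 3 dependencies hold.

0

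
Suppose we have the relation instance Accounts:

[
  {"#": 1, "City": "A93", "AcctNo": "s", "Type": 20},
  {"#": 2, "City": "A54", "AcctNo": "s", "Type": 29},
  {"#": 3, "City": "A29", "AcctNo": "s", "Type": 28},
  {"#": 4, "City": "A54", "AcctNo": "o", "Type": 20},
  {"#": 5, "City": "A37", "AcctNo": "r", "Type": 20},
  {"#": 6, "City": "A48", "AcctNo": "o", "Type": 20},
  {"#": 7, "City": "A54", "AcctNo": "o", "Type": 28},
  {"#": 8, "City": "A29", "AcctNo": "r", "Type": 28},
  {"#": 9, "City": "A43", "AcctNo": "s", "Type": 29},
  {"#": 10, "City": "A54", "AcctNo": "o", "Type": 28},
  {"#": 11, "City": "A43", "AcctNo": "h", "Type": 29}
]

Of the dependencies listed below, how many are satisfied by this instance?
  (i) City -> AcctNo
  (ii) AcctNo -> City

(i) City -> AcctNo: City=A54: rows 2, 4, 7, 10 → AcctNo takes values {s, o} — violation; City=A29: rows 3, 8 → AcctNo takes values {s, r} — violation; City=A43: rows 9, 11 → AcctNo takes values {s, h} — violation — fails.
(ii) AcctNo -> City: AcctNo=s: rows 1, 2, 3, 9 → City takes values {A93, A54, A29, A43} — violation; AcctNo=o: rows 4, 6, 7, 10 → City takes values {A54, A48} — violation; AcctNo=r: rows 5, 8 → City takes values {A37, A29} — violation — fails.
None of the 2 dependencies hold.

0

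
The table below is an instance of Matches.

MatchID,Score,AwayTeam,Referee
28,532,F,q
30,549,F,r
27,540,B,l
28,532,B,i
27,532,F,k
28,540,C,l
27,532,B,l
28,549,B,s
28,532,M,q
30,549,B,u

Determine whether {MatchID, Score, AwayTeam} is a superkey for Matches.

Yes

All 10 rows have distinct {MatchID, Score, AwayTeam} values, so {MatchID, Score, AwayTeam} → (all attributes) holds and {MatchID, Score, AwayTeam} is a superkey.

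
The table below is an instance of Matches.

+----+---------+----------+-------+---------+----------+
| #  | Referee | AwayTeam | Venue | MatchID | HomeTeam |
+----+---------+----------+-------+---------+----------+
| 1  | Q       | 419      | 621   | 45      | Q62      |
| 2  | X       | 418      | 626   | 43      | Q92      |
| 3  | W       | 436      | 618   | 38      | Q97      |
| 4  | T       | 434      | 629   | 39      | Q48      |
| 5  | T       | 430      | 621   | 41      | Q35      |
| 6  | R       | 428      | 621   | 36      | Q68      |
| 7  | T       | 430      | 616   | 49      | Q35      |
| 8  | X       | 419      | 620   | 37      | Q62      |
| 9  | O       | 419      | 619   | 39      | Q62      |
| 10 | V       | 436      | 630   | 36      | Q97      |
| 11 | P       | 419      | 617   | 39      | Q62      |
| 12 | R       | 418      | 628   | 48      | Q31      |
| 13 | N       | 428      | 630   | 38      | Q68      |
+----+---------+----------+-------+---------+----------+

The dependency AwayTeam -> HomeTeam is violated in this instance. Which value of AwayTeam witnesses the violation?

418

AwayTeam=419: rows 1, 8, 9, 11 → HomeTeam = Q62, Q62, Q62, Q62 ✓
AwayTeam=418: rows 2, 12 → HomeTeam takes values {Q92, Q31} — violation
AwayTeam=436: rows 3, 10 → HomeTeam = Q97, Q97 ✓
AwayTeam=434: row 4 → HomeTeam = Q48 ✓
AwayTeam=430: rows 5, 7 → HomeTeam = Q35, Q35 ✓
AwayTeam=428: rows 6, 13 → HomeTeam = Q68, Q68 ✓
The only AwayTeam value with inconsistent HomeTeam is AwayTeam=418.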